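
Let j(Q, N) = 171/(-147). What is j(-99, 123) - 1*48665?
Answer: -2384642/49 ≈ -48666.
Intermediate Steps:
j(Q, N) = -57/49 (j(Q, N) = 171*(-1/147) = -57/49)
j(-99, 123) - 1*48665 = -57/49 - 1*48665 = -57/49 - 48665 = -2384642/49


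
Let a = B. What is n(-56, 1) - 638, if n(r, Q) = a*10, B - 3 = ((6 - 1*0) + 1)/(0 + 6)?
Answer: -1789/3 ≈ -596.33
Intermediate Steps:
B = 25/6 (B = 3 + ((6 - 1*0) + 1)/(0 + 6) = 3 + ((6 + 0) + 1)/6 = 3 + (6 + 1)*(⅙) = 3 + 7*(⅙) = 3 + 7/6 = 25/6 ≈ 4.1667)
a = 25/6 ≈ 4.1667
n(r, Q) = 125/3 (n(r, Q) = (25/6)*10 = 125/3)
n(-56, 1) - 638 = 125/3 - 638 = -1789/3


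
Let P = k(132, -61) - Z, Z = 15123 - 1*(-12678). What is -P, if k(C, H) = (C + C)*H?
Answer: 43905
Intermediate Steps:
Z = 27801 (Z = 15123 + 12678 = 27801)
k(C, H) = 2*C*H (k(C, H) = (2*C)*H = 2*C*H)
P = -43905 (P = 2*132*(-61) - 1*27801 = -16104 - 27801 = -43905)
-P = -1*(-43905) = 43905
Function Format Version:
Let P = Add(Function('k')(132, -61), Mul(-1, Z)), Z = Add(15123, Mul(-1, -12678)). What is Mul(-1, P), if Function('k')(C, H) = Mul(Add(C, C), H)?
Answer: 43905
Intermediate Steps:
Z = 27801 (Z = Add(15123, 12678) = 27801)
Function('k')(C, H) = Mul(2, C, H) (Function('k')(C, H) = Mul(Mul(2, C), H) = Mul(2, C, H))
P = -43905 (P = Add(Mul(2, 132, -61), Mul(-1, 27801)) = Add(-16104, -27801) = -43905)
Mul(-1, P) = Mul(-1, -43905) = 43905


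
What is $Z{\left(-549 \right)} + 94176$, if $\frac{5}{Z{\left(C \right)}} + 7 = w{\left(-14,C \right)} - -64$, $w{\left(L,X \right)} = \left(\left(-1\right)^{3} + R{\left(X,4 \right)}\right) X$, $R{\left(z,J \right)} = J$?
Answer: $\frac{29947967}{318} \approx 94176.0$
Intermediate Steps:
$w{\left(L,X \right)} = 3 X$ ($w{\left(L,X \right)} = \left(\left(-1\right)^{3} + 4\right) X = \left(-1 + 4\right) X = 3 X$)
$Z{\left(C \right)} = \frac{5}{57 + 3 C}$ ($Z{\left(C \right)} = \frac{5}{-7 + \left(3 C - -64\right)} = \frac{5}{-7 + \left(3 C + 64\right)} = \frac{5}{-7 + \left(64 + 3 C\right)} = \frac{5}{57 + 3 C}$)
$Z{\left(-549 \right)} + 94176 = \frac{5}{3 \left(19 - 549\right)} + 94176 = \frac{5}{3 \left(-530\right)} + 94176 = \frac{5}{3} \left(- \frac{1}{530}\right) + 94176 = - \frac{1}{318} + 94176 = \frac{29947967}{318}$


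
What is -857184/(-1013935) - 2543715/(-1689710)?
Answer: 805510809033/342651221770 ≈ 2.3508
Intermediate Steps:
-857184/(-1013935) - 2543715/(-1689710) = -857184*(-1/1013935) - 2543715*(-1/1689710) = 857184/1013935 + 508743/337942 = 805510809033/342651221770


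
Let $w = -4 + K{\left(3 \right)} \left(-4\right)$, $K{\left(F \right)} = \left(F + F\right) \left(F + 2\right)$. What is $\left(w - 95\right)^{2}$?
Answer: $47961$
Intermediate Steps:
$K{\left(F \right)} = 2 F \left(2 + F\right)$
$w = -124$ ($w = -4 + 2 \cdot 3 \left(2 + 3\right) \left(-4\right) = -4 + 2 \cdot 3 \cdot 5 \left(-4\right) = -4 + 30 \left(-4\right) = -4 - 120 = -124$)
$\left(w - 95\right)^{2} = \left(-124 - 95\right)^{2} = \left(-219\right)^{2} = 47961$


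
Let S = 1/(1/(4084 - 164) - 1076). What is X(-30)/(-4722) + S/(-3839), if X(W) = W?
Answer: 80966040245/12743569149267 ≈ 0.0063535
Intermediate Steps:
S = -3920/4217919 (S = 1/(1/3920 - 1076) = 1/(-4217919/3920) = -3920/4217919 ≈ -0.00092937)
X(-30)/(-4722) + S/(-3839) = -30/(-4722) - 3920/4217919/(-3839) = -30*(-1/4722) - 3920/4217919*(-1/3839) = 5/787 + 3920/16192591041 = 80966040245/12743569149267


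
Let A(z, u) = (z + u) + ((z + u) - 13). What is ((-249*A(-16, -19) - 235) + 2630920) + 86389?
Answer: 2737741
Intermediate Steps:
A(z, u) = -13 + 2*u + 2*z (A(z, u) = (u + z) + ((u + z) - 13) = (u + z) + (-13 + u + z) = -13 + 2*u + 2*z)
((-249*A(-16, -19) - 235) + 2630920) + 86389 = ((-249*(-13 + 2*(-19) + 2*(-16)) - 235) + 2630920) + 86389 = ((-249*(-13 - 38 - 32) - 235) + 2630920) + 86389 = ((-249*(-83) - 235) + 2630920) + 86389 = ((20667 - 235) + 2630920) + 86389 = (20432 + 2630920) + 86389 = 2651352 + 86389 = 2737741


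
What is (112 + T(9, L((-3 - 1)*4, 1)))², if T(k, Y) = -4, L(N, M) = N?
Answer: 11664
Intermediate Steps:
(112 + T(9, L((-3 - 1)*4, 1)))² = (112 - 4)² = 108² = 11664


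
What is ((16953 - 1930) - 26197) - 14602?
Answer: -25776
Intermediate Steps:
((16953 - 1930) - 26197) - 14602 = (15023 - 26197) - 14602 = -11174 - 14602 = -25776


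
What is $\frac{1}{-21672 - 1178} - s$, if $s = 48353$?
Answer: $- \frac{1104866051}{22850} \approx -48353.0$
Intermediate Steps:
$\frac{1}{-21672 - 1178} - s = \frac{1}{-21672 - 1178} - 48353 = \frac{1}{-22850} - 48353 = - \frac{1}{22850} - 48353 = - \frac{1104866051}{22850}$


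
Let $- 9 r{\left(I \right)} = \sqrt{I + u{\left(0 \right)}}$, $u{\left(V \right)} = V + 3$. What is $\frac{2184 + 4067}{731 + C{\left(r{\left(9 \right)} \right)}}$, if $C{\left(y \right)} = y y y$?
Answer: $\frac{89941094523}{10517827499} + \frac{4050648 \sqrt{3}}{10517827499} \approx 8.552$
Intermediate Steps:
$u{\left(V \right)} = 3 + V$
$r{\left(I \right)} = - \frac{\sqrt{3 + I}}{9}$ ($r{\left(I \right)} = - \frac{\sqrt{I + \left(3 + 0\right)}}{9} = - \frac{\sqrt{I + 3}}{9} = - \frac{\sqrt{3 + I}}{9}$)
$C{\left(y \right)} = y^{3}$ ($C{\left(y \right)} = y^{2} y = y^{3}$)
$\frac{2184 + 4067}{731 + C{\left(r{\left(9 \right)} \right)}} = \frac{2184 + 4067}{731 + \left(- \frac{\sqrt{3 + 9}}{9}\right)^{3}} = \frac{6251}{731 + \left(- \frac{\sqrt{12}}{9}\right)^{3}} = \frac{6251}{731 + \left(- \frac{2 \sqrt{3}}{9}\right)^{3}} = \frac{6251}{731 - \frac{8 \sqrt{3}}{243}}$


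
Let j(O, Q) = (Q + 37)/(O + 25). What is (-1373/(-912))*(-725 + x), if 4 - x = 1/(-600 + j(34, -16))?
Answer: -4377844825/4033206 ≈ -1085.5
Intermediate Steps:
j(O, Q) = (37 + Q)/(25 + O)
x = 141575/35379 (x = 4 - 1/(-600 + (37 - 16)/(25 + 34)) = 4 - 1/(-600 + 21/59) = 4 - 1/(-35379/59) = 4 - 1*(-59/35379) = 4 + 59/35379 = 141575/35379 ≈ 4.0017)
(-1373/(-912))*(-725 + x) = (-1373/(-912))*(-725 + 141575/35379) = -1373*(-1/912)*(-25508200/35379) = (1373/912)*(-25508200/35379) = -4377844825/4033206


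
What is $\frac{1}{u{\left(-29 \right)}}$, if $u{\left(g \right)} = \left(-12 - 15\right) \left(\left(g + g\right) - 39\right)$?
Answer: $\frac{1}{2619} \approx 0.00038183$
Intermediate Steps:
$u{\left(g \right)} = 1053 - 54 g$ ($u{\left(g \right)} = - 27 \left(2 g - 39\right) = - 27 \left(-39 + 2 g\right) = 1053 - 54 g$)
$\frac{1}{u{\left(-29 \right)}} = \frac{1}{1053 - -1566} = \frac{1}{1053 + 1566} = \frac{1}{2619}$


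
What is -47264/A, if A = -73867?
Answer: 47264/73867 ≈ 0.63985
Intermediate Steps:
-47264/A = -47264/(-73867) = -47264*(-1/73867) = 47264/73867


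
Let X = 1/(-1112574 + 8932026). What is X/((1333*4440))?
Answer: 1/46279583051040 ≈ 2.1608e-14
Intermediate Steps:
X = 1/7819452 ≈ 1.2789e-7
X/((1333*4440)) = 1/(7819452*((1333*4440))) = (1/7819452)/5918520 = (1/7819452)*(1/5918520) = 1/46279583051040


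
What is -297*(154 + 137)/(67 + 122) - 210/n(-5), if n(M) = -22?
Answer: -34476/77 ≈ -447.74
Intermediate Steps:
-297*(154 + 137)/(67 + 122) - 210/n(-5) = -297*(154 + 137)/(67 + 122) - 210/(-22) = -297/(189/291) - 210*(-1/22) = -297/(189*(1/291)) + 105/11 = -297/63/97 + 105/11 = -297*97/63 + 105/11 = -3201/7 + 105/11 = -34476/77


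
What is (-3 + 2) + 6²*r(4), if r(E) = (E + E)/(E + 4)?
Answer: 35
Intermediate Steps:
r(E) = 2*E/(4 + E) (r(E) = (2*E)/(4 + E) = 2*E/(4 + E))
(-3 + 2) + 6²*r(4) = (-3 + 2) + 6²*(2*4/(4 + 4)) = -1 + 36*(2*4/8) = -1 + 36*(2*4*(⅛)) = -1 + 36*1 = -1 + 36 = 35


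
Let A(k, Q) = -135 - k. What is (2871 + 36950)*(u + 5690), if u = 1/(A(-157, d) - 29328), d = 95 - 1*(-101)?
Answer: 6640197106119/29306 ≈ 2.2658e+8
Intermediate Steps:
d = 196 (d = 95 + 101 = 196)
u = -1/29306 (u = 1/((-135 - 1*(-157)) - 29328) = 1/((-135 + 157) - 29328) = 1/(22 - 29328) = 1/(-29306) = -1/29306 ≈ -3.4123e-5)
(2871 + 36950)*(u + 5690) = (2871 + 36950)*(-1/29306 + 5690) = 39821*(166751139/29306) = 6640197106119/29306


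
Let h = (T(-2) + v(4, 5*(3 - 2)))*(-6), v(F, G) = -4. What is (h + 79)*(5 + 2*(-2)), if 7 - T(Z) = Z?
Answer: 49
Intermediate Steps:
T(Z) = 7 - Z
h = -30 (h = ((7 - 1*(-2)) - 4)*(-6) = ((7 + 2) - 4)*(-6) = (9 - 4)*(-6) = 5*(-6) = -30)
(h + 79)*(5 + 2*(-2)) = (-30 + 79)*(5 + 2*(-2)) = 49*(5 - 4) = 49*1 = 49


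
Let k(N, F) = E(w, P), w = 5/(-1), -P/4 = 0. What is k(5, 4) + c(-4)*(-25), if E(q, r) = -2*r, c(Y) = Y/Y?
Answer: -25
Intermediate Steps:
c(Y) = 1
P = 0 (P = -4*0 = 0)
w = -5 (w = 5*(-1) = -5)
k(N, F) = 0 (k(N, F) = -2*0 = 0)
k(5, 4) + c(-4)*(-25) = 0 + 1*(-25) = 0 - 25 = -25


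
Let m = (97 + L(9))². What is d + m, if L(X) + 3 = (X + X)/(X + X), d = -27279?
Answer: -18254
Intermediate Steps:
L(X) = -2 (L(X) = -3 + (X + X)/(X + X) = -3 + (2*X)/((2*X)) = -3 + (2*X)*(1/(2*X)) = -3 + 1 = -2)
m = 9025 (m = (97 - 2)² = 95² = 9025)
d + m = -27279 + 9025 = -18254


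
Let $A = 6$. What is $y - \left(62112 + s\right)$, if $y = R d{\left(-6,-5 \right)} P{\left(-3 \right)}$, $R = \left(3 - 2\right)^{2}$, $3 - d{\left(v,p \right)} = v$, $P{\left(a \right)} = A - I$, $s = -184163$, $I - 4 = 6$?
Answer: $122015$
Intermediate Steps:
$I = 10$ ($I = 4 + 6 = 10$)
$P{\left(a \right)} = -4$ ($P{\left(a \right)} = 6 - 10 = -4$)
$d{\left(v,p \right)} = 3 - v$
$R = 1$ ($R = 1^{2} = 1$)
$y = -36$ ($y = 1 \left(3 - -6\right) \left(-4\right) = 1 \left(3 + 6\right) \left(-4\right) = 1 \cdot 9 \left(-4\right) = 9 \left(-4\right) = -36$)
$y - \left(62112 + s\right) = -36 - -122051 = -36 + \left(-62112 + 184163\right) = -36 + 122051 = 122015$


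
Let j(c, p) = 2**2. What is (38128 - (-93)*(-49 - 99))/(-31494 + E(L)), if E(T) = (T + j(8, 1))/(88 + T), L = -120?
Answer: -194912/251923 ≈ -0.77370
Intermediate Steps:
j(c, p) = 4
E(T) = (4 + T)/(88 + T) (E(T) = (T + 4)/(88 + T) = (4 + T)/(88 + T))
(38128 - (-93)*(-49 - 99))/(-31494 + E(L)) = (38128 - (-93)*(-49 - 99))/(-31494 + (4 - 120)/(88 - 120)) = (38128 - (-93)*(-148))/(-31494 - 116/(-32)) = (38128 - 1*13764)/(-31494 - 1/32*(-116)) = (38128 - 13764)/(-31494 + 29/8) = 24364/(-251923/8) = 24364*(-8/251923) = -194912/251923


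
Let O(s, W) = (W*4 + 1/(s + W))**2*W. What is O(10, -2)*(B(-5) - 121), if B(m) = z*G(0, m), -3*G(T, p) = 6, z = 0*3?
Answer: 480249/32 ≈ 15008.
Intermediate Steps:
z = 0
G(T, p) = -2 (G(T, p) = -1/3*6 = -2)
B(m) = 0 (B(m) = 0*(-2) = 0)
O(s, W) = W*(1/(W + s) + 4*W)**2 (O(s, W) = (4*W + 1/(W + s))**2*W = (1/(W + s) + 4*W)**2*W = W*(1/(W + s) + 4*W)**2)
O(10, -2)*(B(-5) - 121) = (-2*(1 + 4*(-2)**2 + 4*(-2)*10)**2/(-2 + 10)**2)*(0 - 121) = -2*(1 + 4*4 - 80)**2/8**2*(-121) = -2*1/64*(1 + 16 - 80)**2*(-121) = -2*1/64*(-63)**2*(-121) = -2*1/64*3969*(-121) = -3969/32*(-121) = 480249/32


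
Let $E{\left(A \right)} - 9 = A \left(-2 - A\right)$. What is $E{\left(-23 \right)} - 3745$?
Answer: $-4219$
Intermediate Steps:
$E{\left(A \right)} = 9 + A \left(-2 - A\right)$
$E{\left(-23 \right)} - 3745 = \left(9 - \left(-23\right)^{2} - -46\right) - 3745 = \left(9 - 529 + 46\right) - 3745 = -474 - 3745 = -4219$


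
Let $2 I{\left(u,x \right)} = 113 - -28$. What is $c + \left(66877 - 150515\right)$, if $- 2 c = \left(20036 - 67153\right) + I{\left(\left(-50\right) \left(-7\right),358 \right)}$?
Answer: $- \frac{240459}{4} \approx -60115.0$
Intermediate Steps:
$I{\left(u,x \right)} = \frac{141}{2}$ ($I{\left(u,x \right)} = \frac{113 - -28}{2} = \frac{113 + 28}{2} = \frac{1}{2} \cdot 141 = \frac{141}{2}$)
$c = \frac{94093}{4}$ ($c = - \frac{\left(20036 - 67153\right) + \frac{141}{2}}{2} = - \frac{-47117 + \frac{141}{2}}{2} = \left(- \frac{1}{2}\right) \left(- \frac{94093}{2}\right) = \frac{94093}{4} \approx 23523.0$)
$c + \left(66877 - 150515\right) = \frac{94093}{4} + \left(66877 - 150515\right) = \frac{94093}{4} - 83638 = - \frac{240459}{4}$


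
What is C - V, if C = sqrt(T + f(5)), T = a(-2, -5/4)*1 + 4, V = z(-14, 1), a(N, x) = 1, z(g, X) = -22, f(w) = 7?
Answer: 22 + 2*sqrt(3) ≈ 25.464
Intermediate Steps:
V = -22
T = 5 (T = 1*1 + 4 = 1 + 4 = 5)
C = 2*sqrt(3) (C = sqrt(5 + 7) = sqrt(12) = 2*sqrt(3) ≈ 3.4641)
C - V = 2*sqrt(3) - 1*(-22) = 2*sqrt(3) + 22 = 22 + 2*sqrt(3)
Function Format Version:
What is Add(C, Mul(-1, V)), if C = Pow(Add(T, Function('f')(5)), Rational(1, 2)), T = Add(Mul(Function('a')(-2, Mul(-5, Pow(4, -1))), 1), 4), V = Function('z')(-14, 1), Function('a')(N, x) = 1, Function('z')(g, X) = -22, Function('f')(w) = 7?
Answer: Add(22, Mul(2, Pow(3, Rational(1, 2)))) ≈ 25.464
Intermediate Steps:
V = -22
T = 5 (T = Add(Mul(1, 1), 4) = Add(1, 4) = 5)
C = Mul(2, Pow(3, Rational(1, 2))) (C = Pow(Add(5, 7), Rational(1, 2)) = Pow(12, Rational(1, 2)) = Mul(2, Pow(3, Rational(1, 2))) ≈ 3.4641)
Add(C, Mul(-1, V)) = Add(Mul(2, Pow(3, Rational(1, 2))), Mul(-1, -22)) = Add(Mul(2, Pow(3, Rational(1, 2))), 22) = Add(22, Mul(2, Pow(3, Rational(1, 2))))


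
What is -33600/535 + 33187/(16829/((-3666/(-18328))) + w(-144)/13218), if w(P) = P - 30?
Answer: -2268772024870029/36353112281477 ≈ -62.409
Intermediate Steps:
w(P) = -30 + P
-33600/535 + 33187/(16829/((-3666/(-18328))) + w(-144)/13218) = -33600/535 + 33187/(16829/((-3666/(-18328))) + (-30 - 144)/13218) = -33600*1/535 + 33187/(16829/((-3666*(-1/18328))) - 174*1/13218) = -6720/107 + 33187/(16829/(1833/9164) - 29/2203) = -6720/107 + 33187/(16829*(9164/1833) - 29/2203) = -6720/107 + 33187/(154220956/1833 - 29/2203) = -6720/107 + 33187/(339748712911/4038099) = -6720/107 + 33187*(4038099/339748712911) = -6720/107 + 134012391513/339748712911 = -2268772024870029/36353112281477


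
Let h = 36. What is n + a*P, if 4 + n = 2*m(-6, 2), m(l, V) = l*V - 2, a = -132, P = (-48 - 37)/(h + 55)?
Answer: 8308/91 ≈ 91.297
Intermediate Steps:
P = -85/91 (P = (-48 - 37)/(36 + 55) = -85/91 ≈ -0.93407)
m(l, V) = -2 + V*l (m(l, V) = V*l - 2 = -2 + V*l)
n = -32 (n = -4 + 2*(-2 + 2*(-6)) = -4 + 2*(-2 - 12) = -4 + 2*(-14) = -4 - 28 = -32)
n + a*P = -32 - 132*(-85/91) = -32 + 11220/91 = 8308/91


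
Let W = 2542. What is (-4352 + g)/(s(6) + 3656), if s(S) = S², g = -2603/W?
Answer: -11065387/9385064 ≈ -1.1790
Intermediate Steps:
g = -2603/2542 ≈ -1.0240
(-4352 + g)/(s(6) + 3656) = (-4352 - 2603/2542)/(6² + 3656) = -11065387/(2542*(36 + 3656)) = -11065387/2542/3692 = -11065387/2542*1/3692 = -11065387/9385064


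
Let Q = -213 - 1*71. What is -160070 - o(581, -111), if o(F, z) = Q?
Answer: -159786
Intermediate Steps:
Q = -284 (Q = -213 - 71 = -284)
o(F, z) = -284
-160070 - o(581, -111) = -160070 - 1*(-284) = -160070 + 284 = -159786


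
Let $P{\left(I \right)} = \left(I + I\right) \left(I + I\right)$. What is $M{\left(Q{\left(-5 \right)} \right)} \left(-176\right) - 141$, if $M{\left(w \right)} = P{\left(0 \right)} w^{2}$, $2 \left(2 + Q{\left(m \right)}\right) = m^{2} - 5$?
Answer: $-141$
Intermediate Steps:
$Q{\left(m \right)} = - \frac{9}{2} + \frac{m^{2}}{2}$ ($Q{\left(m \right)} = -2 + \frac{m^{2} - 5}{2} = -2 + \frac{-5 + m^{2}}{2} = -2 + \left(- \frac{5}{2} + \frac{m^{2}}{2}\right) = - \frac{9}{2} + \frac{m^{2}}{2}$)
$P{\left(I \right)} = 4 I^{2}$ ($P{\left(I \right)} = 2 I 2 I = 4 I^{2}$)
$M{\left(w \right)} = 0$ ($M{\left(w \right)} = 4 \cdot 0^{2} w^{2} = 4 \cdot 0 w^{2} = 0 w^{2} = 0$)
$M{\left(Q{\left(-5 \right)} \right)} \left(-176\right) - 141 = 0 \left(-176\right) - 141 = 0 - 141 = -141$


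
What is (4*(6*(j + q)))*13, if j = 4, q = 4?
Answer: 2496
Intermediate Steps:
(4*(6*(j + q)))*13 = (4*(6*(4 + 4)))*13 = (4*(6*8))*13 = (4*48)*13 = 192*13 = 2496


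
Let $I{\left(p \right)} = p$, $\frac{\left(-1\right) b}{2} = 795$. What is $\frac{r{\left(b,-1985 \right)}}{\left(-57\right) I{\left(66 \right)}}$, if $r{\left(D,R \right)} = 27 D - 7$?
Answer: $\frac{42937}{3762} \approx 11.413$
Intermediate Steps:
$b = -1590$ ($b = \left(-2\right) 795 = -1590$)
$r{\left(D,R \right)} = -7 + 27 D$
$\frac{r{\left(b,-1985 \right)}}{\left(-57\right) I{\left(66 \right)}} = \frac{-7 + 27 \left(-1590\right)}{\left(-57\right) 66} = \frac{-7 - 42930}{-3762} = \left(-42937\right) \left(- \frac{1}{3762}\right) = \frac{42937}{3762}$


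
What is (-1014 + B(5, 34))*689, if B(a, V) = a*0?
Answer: -698646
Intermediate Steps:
B(a, V) = 0
(-1014 + B(5, 34))*689 = (-1014 + 0)*689 = -1014*689 = -698646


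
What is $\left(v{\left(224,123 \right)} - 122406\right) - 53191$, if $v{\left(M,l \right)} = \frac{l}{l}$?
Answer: $-175596$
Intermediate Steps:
$v{\left(M,l \right)} = 1$
$\left(v{\left(224,123 \right)} - 122406\right) - 53191 = \left(1 - 122406\right) - 53191 = -122405 - 53191 = -175596$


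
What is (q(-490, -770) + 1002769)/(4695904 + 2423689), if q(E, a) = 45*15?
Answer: 77188/547661 ≈ 0.14094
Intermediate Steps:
q(E, a) = 675
(q(-490, -770) + 1002769)/(4695904 + 2423689) = (675 + 1002769)/(4695904 + 2423689) = 1003444/7119593 = 1003444*(1/7119593) = 77188/547661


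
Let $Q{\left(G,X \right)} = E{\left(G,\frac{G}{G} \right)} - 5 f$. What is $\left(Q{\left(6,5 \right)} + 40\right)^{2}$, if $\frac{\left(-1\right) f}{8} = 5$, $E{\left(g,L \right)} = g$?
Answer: $60516$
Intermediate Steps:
$f = -40$ ($f = \left(-8\right) 5 = -40$)
$Q{\left(G,X \right)} = 200 + G$ ($Q{\left(G,X \right)} = G - -200 = G + 200 = 200 + G$)
$\left(Q{\left(6,5 \right)} + 40\right)^{2} = \left(\left(200 + 6\right) + 40\right)^{2} = \left(206 + 40\right)^{2} = 246^{2} = 60516$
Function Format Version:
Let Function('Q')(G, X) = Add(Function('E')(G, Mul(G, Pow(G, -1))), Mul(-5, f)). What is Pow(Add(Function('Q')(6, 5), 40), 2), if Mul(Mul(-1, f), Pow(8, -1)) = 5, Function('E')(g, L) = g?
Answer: 60516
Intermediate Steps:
f = -40 (f = Mul(-8, 5) = -40)
Function('Q')(G, X) = Add(200, G) (Function('Q')(G, X) = Add(G, Mul(-5, -40)) = Add(G, 200) = Add(200, G))
Pow(Add(Function('Q')(6, 5), 40), 2) = Pow(Add(Add(200, 6), 40), 2) = Pow(Add(206, 40), 2) = Pow(246, 2) = 60516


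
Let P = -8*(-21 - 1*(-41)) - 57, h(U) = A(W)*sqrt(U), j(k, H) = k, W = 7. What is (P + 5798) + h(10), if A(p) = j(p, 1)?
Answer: 5581 + 7*sqrt(10) ≈ 5603.1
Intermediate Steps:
A(p) = p
h(U) = 7*sqrt(U)
P = -217 (P = -8*(-21 + 41) - 57 = -8*20 - 57 = -160 - 57 = -217)
(P + 5798) + h(10) = (-217 + 5798) + 7*sqrt(10) = 5581 + 7*sqrt(10)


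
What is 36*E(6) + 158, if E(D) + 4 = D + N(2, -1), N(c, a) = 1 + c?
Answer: 338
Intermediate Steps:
E(D) = -1 + D (E(D) = -4 + (D + (1 + 2)) = -4 + (D + 3) = -4 + (3 + D) = -1 + D)
36*E(6) + 158 = 36*(-1 + 6) + 158 = 36*5 + 158 = 180 + 158 = 338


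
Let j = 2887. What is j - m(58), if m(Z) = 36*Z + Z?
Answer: 741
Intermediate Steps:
m(Z) = 37*Z
j - m(58) = 2887 - 37*58 = 2887 - 1*2146 = 2887 - 2146 = 741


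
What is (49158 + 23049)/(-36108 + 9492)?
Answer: -24069/8872 ≈ -2.7129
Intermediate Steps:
(49158 + 23049)/(-36108 + 9492) = 72207/(-26616) = 72207*(-1/26616) = -24069/8872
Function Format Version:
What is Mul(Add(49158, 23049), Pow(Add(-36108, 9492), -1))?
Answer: Rational(-24069, 8872) ≈ -2.7129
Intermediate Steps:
Mul(Add(49158, 23049), Pow(Add(-36108, 9492), -1)) = Mul(72207, Pow(-26616, -1)) = Mul(72207, Rational(-1, 26616)) = Rational(-24069, 8872)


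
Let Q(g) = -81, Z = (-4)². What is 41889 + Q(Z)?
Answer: 41808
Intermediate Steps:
Z = 16
41889 + Q(Z) = 41889 - 81 = 41808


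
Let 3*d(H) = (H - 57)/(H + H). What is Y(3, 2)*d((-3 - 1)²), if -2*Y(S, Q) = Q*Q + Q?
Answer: 41/32 ≈ 1.2813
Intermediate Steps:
Y(S, Q) = -Q/2 - Q²/2 (Y(S, Q) = -(Q*Q + Q)/2 = -(Q² + Q)/2 = -(Q + Q²)/2 = -Q/2 - Q²/2)
d(H) = (-57 + H)/(6*H) (d(H) = ((H - 57)/(H + H))/3 = ((-57 + H)/((2*H)))/3 = ((-57 + H)*(1/(2*H)))/3 = ((-57 + H)/(2*H))/3 = (-57 + H)/(6*H))
Y(3, 2)*d((-3 - 1)²) = (-½*2*(1 + 2))*((-57 + (-3 - 1)²)/(6*((-3 - 1)²))) = (-½*2*3)*((-57 + (-4)²)/(6*((-4)²))) = -(-57 + 16)/(2*16) = -(-41)/(2*16) = -3*(-41/96) = 41/32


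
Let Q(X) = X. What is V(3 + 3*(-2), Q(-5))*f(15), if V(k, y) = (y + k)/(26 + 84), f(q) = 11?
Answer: -⅘ ≈ -0.80000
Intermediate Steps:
V(k, y) = k/110 + y/110 (V(k, y) = (k + y)/110 = (k + y)*(1/110) = k/110 + y/110)
V(3 + 3*(-2), Q(-5))*f(15) = ((3 + 3*(-2))/110 + (1/110)*(-5))*11 = ((3 - 6)/110 - 1/22)*11 = ((1/110)*(-3) - 1/22)*11 = (-3/110 - 1/22)*11 = -4/55*11 = -⅘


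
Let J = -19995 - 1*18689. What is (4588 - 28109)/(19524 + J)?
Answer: 23521/19160 ≈ 1.2276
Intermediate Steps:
J = -38684 (J = -19995 - 18689 = -38684)
(4588 - 28109)/(19524 + J) = (4588 - 28109)/(19524 - 38684) = -23521/(-19160) = -23521*(-1/19160) = 23521/19160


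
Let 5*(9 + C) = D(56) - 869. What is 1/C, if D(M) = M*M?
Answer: 5/2222 ≈ 0.0022502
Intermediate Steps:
D(M) = M²
C = 2222/5 (C = -9 + (56² - 869)/5 = -9 + (3136 - 869)/5 = -9 + (⅕)*2267 = -9 + 2267/5 = 2222/5 ≈ 444.40)
1/C = 1/(2222/5) = 5/2222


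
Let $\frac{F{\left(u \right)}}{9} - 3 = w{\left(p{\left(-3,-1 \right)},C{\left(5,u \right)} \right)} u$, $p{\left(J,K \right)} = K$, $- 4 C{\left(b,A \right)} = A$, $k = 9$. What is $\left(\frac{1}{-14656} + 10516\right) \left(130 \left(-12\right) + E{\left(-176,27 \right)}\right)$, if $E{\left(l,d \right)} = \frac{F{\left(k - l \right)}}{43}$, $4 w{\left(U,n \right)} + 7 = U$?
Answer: $- \frac{10847603565585}{630208} \approx -1.7213 \cdot 10^{7}$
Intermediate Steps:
$C{\left(b,A \right)} = - \frac{A}{4}$
$w{\left(U,n \right)} = - \frac{7}{4} + \frac{U}{4}$
$F{\left(u \right)} = 27 - 18 u$ ($F{\left(u \right)} = 27 + 9 \left(- \frac{7}{4} + \frac{1}{4} \left(-1\right)\right) u = 27 + 9 \left(- \frac{7}{4} - \frac{1}{4}\right) u = 27 + 9 \left(- 2 u\right) = 27 - 18 u$)
$E{\left(l,d \right)} = - \frac{135}{43} + \frac{18 l}{43}$ ($E{\left(l,d \right)} = \frac{27 - 18 \left(9 - l\right)}{43} = \left(27 + \left(-162 + 18 l\right)\right) \frac{1}{43} = \left(-135 + 18 l\right) \frac{1}{43} = - \frac{135}{43} + \frac{18 l}{43}$)
$\left(\frac{1}{-14656} + 10516\right) \left(130 \left(-12\right) + E{\left(-176,27 \right)}\right) = \left(\frac{1}{-14656} + 10516\right) \left(130 \left(-12\right) + \left(- \frac{135}{43} + \frac{18}{43} \left(-176\right)\right)\right) = \left(- \frac{1}{14656} + 10516\right) \left(-1560 - \frac{3303}{43}\right) = \frac{154122495 \left(-1560 - \frac{3303}{43}\right)}{14656} = \frac{154122495}{14656} \left(- \frac{70383}{43}\right) = - \frac{10847603565585}{630208}$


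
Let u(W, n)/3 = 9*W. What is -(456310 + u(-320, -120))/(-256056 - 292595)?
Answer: 447670/548651 ≈ 0.81595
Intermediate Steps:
u(W, n) = 27*W (u(W, n) = 3*(9*W) = 27*W)
-(456310 + u(-320, -120))/(-256056 - 292595) = -(456310 + 27*(-320))/(-256056 - 292595) = -(456310 - 8640)/(-548651) = -447670*(-1)/548651 = -1*(-447670/548651) = 447670/548651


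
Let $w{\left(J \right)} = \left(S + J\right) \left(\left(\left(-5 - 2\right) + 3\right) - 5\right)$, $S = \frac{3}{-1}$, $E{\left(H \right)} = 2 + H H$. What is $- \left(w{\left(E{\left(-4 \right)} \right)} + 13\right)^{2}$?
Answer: $-14884$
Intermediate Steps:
$E{\left(H \right)} = 2 + H^{2}$
$S = -3$ ($S = 3 \left(-1\right) = -3$)
$w{\left(J \right)} = 27 - 9 J$ ($w{\left(J \right)} = \left(-3 + J\right) \left(\left(\left(-5 - 2\right) + 3\right) - 5\right) = \left(-3 + J\right) \left(\left(-7 + 3\right) - 5\right) = \left(-3 + J\right) \left(-4 - 5\right) = \left(-3 + J\right) \left(-9\right) = 27 - 9 J$)
$- \left(w{\left(E{\left(-4 \right)} \right)} + 13\right)^{2} = - \left(\left(27 - 9 \left(2 + \left(-4\right)^{2}\right)\right) + 13\right)^{2} = - \left(\left(27 - 9 \left(2 + 16\right)\right) + 13\right)^{2} = - \left(\left(27 - 162\right) + 13\right)^{2} = - \left(-135 + 13\right)^{2} = - \left(-122\right)^{2} = \left(-1\right) 14884 = -14884$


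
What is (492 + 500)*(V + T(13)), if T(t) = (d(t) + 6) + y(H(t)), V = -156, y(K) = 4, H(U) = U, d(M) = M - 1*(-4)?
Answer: -127968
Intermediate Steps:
d(M) = 4 + M (d(M) = M + 4 = 4 + M)
T(t) = 14 + t (T(t) = ((4 + t) + 6) + 4 = (10 + t) + 4 = 14 + t)
(492 + 500)*(V + T(13)) = (492 + 500)*(-156 + (14 + 13)) = 992*(-156 + 27) = 992*(-129) = -127968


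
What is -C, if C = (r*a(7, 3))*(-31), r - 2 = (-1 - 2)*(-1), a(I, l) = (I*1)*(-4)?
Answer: -4340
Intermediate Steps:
a(I, l) = -4*I (a(I, l) = I*(-4) = -4*I)
r = 5 (r = 2 + (-1 - 2)*(-1) = 2 - 3*(-1) = 2 + 3 = 5)
C = 4340 (C = (5*(-4*7))*(-31) = (5*(-28))*(-31) = -140*(-31) = 4340)
-C = -1*4340 = -4340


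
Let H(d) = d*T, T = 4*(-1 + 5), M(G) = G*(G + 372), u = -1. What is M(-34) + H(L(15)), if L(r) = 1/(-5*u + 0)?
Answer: -57444/5 ≈ -11489.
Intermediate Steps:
M(G) = G*(372 + G)
L(r) = ⅕ (L(r) = 1/(-5*(-1) + 0) = 1/(5 + 0) = 1/5 = ⅕)
T = 16 (T = 4*4 = 16)
H(d) = 16*d (H(d) = d*16 = 16*d)
M(-34) + H(L(15)) = -34*(372 - 34) + 16*(⅕) = -34*338 + 16/5 = -11492 + 16/5 = -57444/5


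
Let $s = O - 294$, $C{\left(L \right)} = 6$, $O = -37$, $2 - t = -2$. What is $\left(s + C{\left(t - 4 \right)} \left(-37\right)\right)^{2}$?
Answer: $305809$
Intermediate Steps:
$t = 4$ ($t = 2 - -2 = 2 + 2 = 4$)
$s = -331$ ($s = -37 - 294 = -331$)
$\left(s + C{\left(t - 4 \right)} \left(-37\right)\right)^{2} = \left(-331 + 6 \left(-37\right)\right)^{2} = \left(-331 - 222\right)^{2} = \left(-553\right)^{2} = 305809$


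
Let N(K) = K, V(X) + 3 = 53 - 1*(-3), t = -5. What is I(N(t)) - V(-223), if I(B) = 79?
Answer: 26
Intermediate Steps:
V(X) = 53 (V(X) = -3 + (53 - 1*(-3)) = -3 + (53 + 3) = -3 + 56 = 53)
I(N(t)) - V(-223) = 79 - 1*53 = 79 - 53 = 26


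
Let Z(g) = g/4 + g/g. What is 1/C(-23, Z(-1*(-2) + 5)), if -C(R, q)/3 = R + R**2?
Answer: -1/1518 ≈ -0.00065876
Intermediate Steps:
Z(g) = 1 + g/4 (Z(g) = g*(1/4) + 1 = g/4 + 1 = 1 + g/4)
C(R, q) = -3*R - 3*R**2 (C(R, q) = -3*(R + R**2) = -3*R - 3*R**2)
1/C(-23, Z(-1*(-2) + 5)) = 1/(-3*(-23)*(1 - 23)) = 1/(-3*(-23)*(-22)) = 1/(-1518) = -1/1518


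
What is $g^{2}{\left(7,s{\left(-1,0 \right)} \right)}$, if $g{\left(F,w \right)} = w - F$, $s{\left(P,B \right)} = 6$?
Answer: $1$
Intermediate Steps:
$g^{2}{\left(7,s{\left(-1,0 \right)} \right)} = \left(6 - 7\right)^{2} = \left(-1\right)^{2} = 1$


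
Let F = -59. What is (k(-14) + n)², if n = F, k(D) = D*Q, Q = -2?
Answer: 961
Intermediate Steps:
k(D) = -2*D (k(D) = D*(-2) = -2*D)
n = -59
(k(-14) + n)² = (-2*(-14) - 59)² = (28 - 59)² = (-31)² = 961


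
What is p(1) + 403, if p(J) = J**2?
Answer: 404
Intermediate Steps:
p(1) + 403 = 1**2 + 403 = 1 + 403 = 404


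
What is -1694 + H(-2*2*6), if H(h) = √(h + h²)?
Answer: -1694 + 2*√138 ≈ -1670.5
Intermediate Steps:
-1694 + H(-2*2*6) = -1694 + √((-2*2*6)*(1 - 2*2*6)) = -1694 + √((-4*6)*(1 - 4*6)) = -1694 + √(-24*(1 - 24)) = -1694 + √(-24*(-23)) = -1694 + √552 = -1694 + 2*√138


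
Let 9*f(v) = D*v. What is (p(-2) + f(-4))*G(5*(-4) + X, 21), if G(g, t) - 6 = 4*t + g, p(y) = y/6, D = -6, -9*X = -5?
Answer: 4445/27 ≈ 164.63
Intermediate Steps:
X = 5/9 (X = -1/9*(-5) = 5/9 ≈ 0.55556)
p(y) = y/6 (p(y) = y*(1/6) = y/6)
G(g, t) = 6 + g + 4*t (G(g, t) = 6 + (4*t + g) = 6 + (g + 4*t) = 6 + g + 4*t)
f(v) = -2*v/3 (f(v) = (-6*v)/9 = -2*v/3)
(p(-2) + f(-4))*G(5*(-4) + X, 21) = ((1/6)*(-2) - 2/3*(-4))*(6 + (5*(-4) + 5/9) + 4*21) = (-1/3 + 8/3)*(6 + (-20 + 5/9) + 84) = 7*(6 - 175/9 + 84)/3 = (7/3)*(635/9) = 4445/27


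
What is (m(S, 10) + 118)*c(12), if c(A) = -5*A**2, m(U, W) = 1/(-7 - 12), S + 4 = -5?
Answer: -1613520/19 ≈ -84922.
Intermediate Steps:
S = -9 (S = -4 - 5 = -9)
m(U, W) = -1/19 (m(U, W) = 1/(-19) = -1/19)
(m(S, 10) + 118)*c(12) = (-1/19 + 118)*(-5*12**2) = 2241*(-5*144)/19 = (2241/19)*(-720) = -1613520/19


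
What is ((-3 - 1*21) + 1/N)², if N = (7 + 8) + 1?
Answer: 146689/256 ≈ 573.00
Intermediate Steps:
N = 16 (N = 15 + 1 = 16)
((-3 - 1*21) + 1/N)² = ((-3 - 1*21) + 1/16)² = ((-3 - 21) + 1/16)² = (-24 + 1/16)² = (-383/16)² = 146689/256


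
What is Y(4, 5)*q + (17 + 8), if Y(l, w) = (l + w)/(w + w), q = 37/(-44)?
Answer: 10667/440 ≈ 24.243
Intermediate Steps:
q = -37/44 (q = 37*(-1/44) = -37/44 ≈ -0.84091)
Y(l, w) = (l + w)/(2*w) (Y(l, w) = (l + w)/((2*w)) = (l + w)*(1/(2*w)) = (l + w)/(2*w))
Y(4, 5)*q + (17 + 8) = ((½)*(4 + 5)/5)*(-37/44) + (17 + 8) = ((½)*(⅕)*9)*(-37/44) + 25 = (9/10)*(-37/44) + 25 = -333/440 + 25 = 10667/440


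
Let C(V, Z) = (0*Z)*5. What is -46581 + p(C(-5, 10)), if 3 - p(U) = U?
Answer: -46578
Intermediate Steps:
C(V, Z) = 0 (C(V, Z) = 0*5 = 0)
p(U) = 3 - U
-46581 + p(C(-5, 10)) = -46581 + (3 - 1*0) = -46581 + (3 + 0) = -46581 + 3 = -46578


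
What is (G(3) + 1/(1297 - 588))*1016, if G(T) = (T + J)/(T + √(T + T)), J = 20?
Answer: 16568928/709 - 23368*√6/3 ≈ 4289.5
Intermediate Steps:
G(T) = (20 + T)/(T + √2*√T) (G(T) = (T + 20)/(T + √(T + T)) = (20 + T)/(T + √(2*T)) = (20 + T)/(T + √2*√T))
(G(3) + 1/(1297 - 588))*1016 = ((20 + 3)/(3 + √2*√3) + 1/(1297 - 588))*1016 = (23/(3 + √6) + 1/709)*1016 = (1/709 + 23/(3 + √6))*1016 = 1016/709 + 23368/(3 + √6)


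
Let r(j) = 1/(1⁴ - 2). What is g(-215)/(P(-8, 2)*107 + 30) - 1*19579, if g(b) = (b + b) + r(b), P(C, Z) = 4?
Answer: -8967613/458 ≈ -19580.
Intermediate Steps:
r(j) = -1 (r(j) = 1/(1 - 2) = 1/(-1) = -1)
g(b) = -1 + 2*b (g(b) = (b + b) - 1 = 2*b - 1 = -1 + 2*b)
g(-215)/(P(-8, 2)*107 + 30) - 1*19579 = (-1 + 2*(-215))/(4*107 + 30) - 1*19579 = (-1 - 430)/(428 + 30) - 19579 = -431/458 - 19579 = -8967613/458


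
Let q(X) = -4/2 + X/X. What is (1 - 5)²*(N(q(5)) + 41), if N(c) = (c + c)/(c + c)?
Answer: 672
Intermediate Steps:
q(X) = -1 (q(X) = -4*½ + 1 = -2 + 1 = -1)
N(c) = 1 (N(c) = (2*c)/((2*c)) = (2*c)*(1/(2*c)) = 1)
(1 - 5)²*(N(q(5)) + 41) = (1 - 5)²*(1 + 41) = (-4)²*42 = 16*42 = 672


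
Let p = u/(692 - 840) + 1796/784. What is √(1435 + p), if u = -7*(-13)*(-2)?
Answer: √385989587/518 ≈ 37.928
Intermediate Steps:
u = -182 (u = 91*(-2) = -182)
p = 25531/7252 (p = -182/(692 - 840) + 1796/784 = -182/(-148) + 1796*(1/784) = -182*(-1/148) + 449/196 = 91/74 + 449/196 = 25531/7252 ≈ 3.5205)
√(1435 + p) = √(1435 + 25531/7252) = √(10432151/7252) = √385989587/518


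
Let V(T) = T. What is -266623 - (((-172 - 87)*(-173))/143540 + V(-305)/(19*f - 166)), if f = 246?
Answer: -10782882570226/40442395 ≈ -2.6662e+5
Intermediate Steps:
-266623 - (((-172 - 87)*(-173))/143540 + V(-305)/(19*f - 166)) = -266623 - (((-172 - 87)*(-173))/143540 - 305/(19*246 - 166)) = -266623 - (-259*(-173)*(1/143540) - 305/(4674 - 166)) = -266623 - (44807*(1/143540) - 305/4508) = -266623 - (44807/143540 - 305*1/4508) = -266623 - (44807/143540 - 305/4508) = -266623 - 1*9888141/40442395 = -266623 - 9888141/40442395 = -10782882570226/40442395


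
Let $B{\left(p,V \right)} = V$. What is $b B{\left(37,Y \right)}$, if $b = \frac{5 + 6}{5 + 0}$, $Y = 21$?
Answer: $\frac{231}{5} \approx 46.2$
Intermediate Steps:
$b = \frac{11}{5} \approx 2.2$
$b B{\left(37,Y \right)} = \frac{11}{5} \cdot 21 = \frac{231}{5}$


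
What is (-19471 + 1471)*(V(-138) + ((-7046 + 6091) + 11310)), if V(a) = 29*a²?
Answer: -10127358000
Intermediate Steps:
(-19471 + 1471)*(V(-138) + ((-7046 + 6091) + 11310)) = (-19471 + 1471)*(29*(-138)² + ((-7046 + 6091) + 11310)) = -18000*(29*19044 + (-955 + 11310)) = -18000*(552276 + 10355) = -18000*562631 = -10127358000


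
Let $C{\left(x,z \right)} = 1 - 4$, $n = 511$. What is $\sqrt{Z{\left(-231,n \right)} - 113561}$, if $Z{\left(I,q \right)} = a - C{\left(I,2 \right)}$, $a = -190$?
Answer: $2 i \sqrt{28437} \approx 337.27 i$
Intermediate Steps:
$C{\left(x,z \right)} = -3$
$Z{\left(I,q \right)} = -187$ ($Z{\left(I,q \right)} = -190 - -3 = -190 + 3 = -187$)
$\sqrt{Z{\left(-231,n \right)} - 113561} = \sqrt{-187 - 113561} = \sqrt{-113748} = 2 i \sqrt{28437}$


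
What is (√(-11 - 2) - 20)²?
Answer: (20 - I*√13)² ≈ 387.0 - 144.22*I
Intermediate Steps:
(√(-11 - 2) - 20)² = (√(-13) - 20)² = (I*√13 - 20)² = (-20 + I*√13)²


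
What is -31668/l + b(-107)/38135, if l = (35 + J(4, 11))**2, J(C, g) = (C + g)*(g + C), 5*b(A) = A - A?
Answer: -609/1300 ≈ -0.46846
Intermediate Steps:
b(A) = 0 (b(A) = (A - A)/5 = (1/5)*0 = 0)
J(C, g) = (C + g)**2 (J(C, g) = (C + g)*(C + g) = (C + g)**2)
l = 67600 (l = (35 + (4 + 11)**2)**2 = (35 + 15**2)**2 = (35 + 225)**2 = 260**2 = 67600)
-31668/l + b(-107)/38135 = -31668/67600 + 0/38135 = -31668*1/67600 + 0*(1/38135) = -609/1300 + 0 = -609/1300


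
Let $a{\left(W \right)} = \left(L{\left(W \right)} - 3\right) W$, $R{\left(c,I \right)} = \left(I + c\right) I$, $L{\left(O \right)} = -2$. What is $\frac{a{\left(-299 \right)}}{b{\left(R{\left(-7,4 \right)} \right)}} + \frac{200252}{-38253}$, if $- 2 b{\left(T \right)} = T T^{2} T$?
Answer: $- \frac{711133657}{132202368} \approx -5.3791$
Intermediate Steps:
$R{\left(c,I \right)} = I \left(I + c\right)$
$a{\left(W \right)} = - 5 W$ ($a{\left(W \right)} = \left(-2 - 3\right) W = - 5 W$)
$b{\left(T \right)} = - \frac{T^{4}}{2}$ ($b{\left(T \right)} = - \frac{T T^{2} T}{2} = - \frac{T^{3} T}{2} = - \frac{T^{4}}{2}$)
$\frac{a{\left(-299 \right)}}{b{\left(R{\left(-7,4 \right)} \right)}} + \frac{200252}{-38253} = \frac{\left(-5\right) \left(-299\right)}{\left(- \frac{1}{2}\right) \left(4 \left(4 - 7\right)\right)^{4}} + \frac{200252}{-38253} = \frac{1495}{\left(- \frac{1}{2}\right) \left(4 \left(-3\right)\right)^{4}} + 200252 \left(- \frac{1}{38253}\right) = \frac{1495}{\left(- \frac{1}{2}\right) \left(-12\right)^{4}} - \frac{200252}{38253} = \frac{1495}{\left(- \frac{1}{2}\right) 20736} - \frac{200252}{38253} = \frac{1495}{-10368} - \frac{200252}{38253} = 1495 \left(- \frac{1}{10368}\right) - \frac{200252}{38253} = - \frac{1495}{10368} - \frac{200252}{38253} = - \frac{711133657}{132202368}$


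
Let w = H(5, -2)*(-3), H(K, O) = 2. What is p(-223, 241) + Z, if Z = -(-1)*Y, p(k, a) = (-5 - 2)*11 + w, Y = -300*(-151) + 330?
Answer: 45547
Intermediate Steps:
w = -6 (w = 2*(-3) = -6)
Y = 45630 (Y = 45300 + 330 = 45630)
p(k, a) = -83 (p(k, a) = (-5 - 2)*11 - 6 = -7*11 - 6 = -77 - 6 = -83)
Z = 45630 (Z = -(-1)*45630 = -1*(-45630) = 45630)
p(-223, 241) + Z = -83 + 45630 = 45547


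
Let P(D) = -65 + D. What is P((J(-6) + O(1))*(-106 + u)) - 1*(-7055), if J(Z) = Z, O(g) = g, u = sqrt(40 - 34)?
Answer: 7520 - 5*sqrt(6) ≈ 7507.8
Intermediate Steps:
u = sqrt(6) ≈ 2.4495
P((J(-6) + O(1))*(-106 + u)) - 1*(-7055) = (-65 + (-6 + 1)*(-106 + sqrt(6))) - 1*(-7055) = (-65 - 5*(-106 + sqrt(6))) + 7055 = (-65 + (530 - 5*sqrt(6))) + 7055 = (465 - 5*sqrt(6)) + 7055 = 7520 - 5*sqrt(6)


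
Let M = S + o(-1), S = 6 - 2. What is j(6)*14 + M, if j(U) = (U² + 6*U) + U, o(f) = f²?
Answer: 1097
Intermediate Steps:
S = 4
j(U) = U² + 7*U
M = 5 (M = 4 + (-1)² = 4 + 1 = 5)
j(6)*14 + M = (6*(7 + 6))*14 + 5 = (6*13)*14 + 5 = 78*14 + 5 = 1092 + 5 = 1097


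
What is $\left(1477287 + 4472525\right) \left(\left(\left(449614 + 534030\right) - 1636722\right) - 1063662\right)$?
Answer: $-10214280252880$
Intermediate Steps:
$\left(1477287 + 4472525\right) \left(\left(\left(449614 + 534030\right) - 1636722\right) - 1063662\right) = 5949812 \left(\left(983644 - 1636722\right) - 1063662\right) = 5949812 \left(-653078 - 1063662\right) = 5949812 \left(-1716740\right) = -10214280252880$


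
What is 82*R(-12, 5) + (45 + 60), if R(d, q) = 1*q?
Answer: 515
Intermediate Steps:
R(d, q) = q
82*R(-12, 5) + (45 + 60) = 82*5 + (45 + 60) = 410 + 105 = 515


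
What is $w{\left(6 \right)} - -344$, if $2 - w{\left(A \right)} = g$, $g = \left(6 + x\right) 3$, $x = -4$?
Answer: $340$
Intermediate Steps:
$g = 6$ ($g = \left(6 - 4\right) 3 = 2 \cdot 3 = 6$)
$w{\left(A \right)} = -4$ ($w{\left(A \right)} = 2 - 6 = -4$)
$w{\left(6 \right)} - -344 = -4 - -344 = -4 + 344 = 340$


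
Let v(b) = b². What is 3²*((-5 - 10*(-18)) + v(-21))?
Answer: 5544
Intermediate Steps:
3²*((-5 - 10*(-18)) + v(-21)) = 3²*((-5 - 10*(-18)) + (-21)²) = 9*((-5 + 180) + 441) = 9*(175 + 441) = 9*616 = 5544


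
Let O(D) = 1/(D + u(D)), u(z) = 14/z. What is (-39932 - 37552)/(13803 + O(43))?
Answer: -36088173/6428758 ≈ -5.6136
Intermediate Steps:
O(D) = 1/(D + 14/D)
(-39932 - 37552)/(13803 + O(43)) = (-39932 - 37552)/(13803 + 43/(14 + 43**2)) = -77484/(13803 + 43/(14 + 1849)) = -77484/(13803 + 43/1863) = -77484/25715032/1863 = -77484*1863/25715032 = -36088173/6428758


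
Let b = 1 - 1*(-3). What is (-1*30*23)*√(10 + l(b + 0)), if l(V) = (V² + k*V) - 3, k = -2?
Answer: -690*√15 ≈ -2672.4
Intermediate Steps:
b = 4 (b = 1 + 3 = 4)
l(V) = -3 + V² - 2*V (l(V) = (V² - 2*V) - 3 = -3 + V² - 2*V)
(-1*30*23)*√(10 + l(b + 0)) = (-1*30*23)*√(10 + (-3 + (4 + 0)² - 2*(4 + 0))) = (-30*23)*√(10 + (-3 + 4² - 2*4)) = -690*√(10 + (-3 + 16 - 8)) = -690*√(10 + 5) = -690*√15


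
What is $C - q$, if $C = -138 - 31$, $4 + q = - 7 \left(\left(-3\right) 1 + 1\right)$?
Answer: $-179$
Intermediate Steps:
$q = 10$ ($q = -4 - 7 \left(\left(-3\right) 1 + 1\right) = -4 - 7 \left(-3 + 1\right) = -4 - -14 = -4 + 14 = 10$)
$C = -169$ ($C = -138 - 31 = -169$)
$C - q = -169 - 10 = -179$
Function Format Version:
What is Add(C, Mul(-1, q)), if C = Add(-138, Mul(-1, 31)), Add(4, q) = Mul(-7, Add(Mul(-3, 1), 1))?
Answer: -179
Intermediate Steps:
q = 10 (q = Add(-4, Mul(-7, Add(Mul(-3, 1), 1))) = Add(-4, Mul(-7, Add(-3, 1))) = Add(-4, Mul(-7, -2)) = Add(-4, 14) = 10)
C = -169 (C = Add(-138, -31) = -169)
Add(C, Mul(-1, q)) = Add(-169, Mul(-1, 10)) = Add(-169, -10) = -179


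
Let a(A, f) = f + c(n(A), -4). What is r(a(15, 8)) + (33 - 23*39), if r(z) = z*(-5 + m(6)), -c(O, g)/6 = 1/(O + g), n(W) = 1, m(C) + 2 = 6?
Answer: -874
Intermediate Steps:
m(C) = 4 (m(C) = -2 + 6 = 4)
c(O, g) = -6/(O + g)
a(A, f) = 2 + f (a(A, f) = f - 6/(1 - 4) = f - 6/(-3) = f - 6*(-⅓) = f + 2 = 2 + f)
r(z) = -z (r(z) = z*(-5 + 4) = z*(-1) = -z)
r(a(15, 8)) + (33 - 23*39) = -(2 + 8) + (33 - 23*39) = -1*10 + (33 - 897) = -10 - 864 = -874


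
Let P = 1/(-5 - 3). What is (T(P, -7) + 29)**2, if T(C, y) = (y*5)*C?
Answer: 71289/64 ≈ 1113.9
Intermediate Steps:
P = -1/8 (P = 1/(-8) = -1/8 ≈ -0.12500)
T(C, y) = 5*C*y (T(C, y) = (5*y)*C = 5*C*y)
(T(P, -7) + 29)**2 = (5*(-1/8)*(-7) + 29)**2 = (35/8 + 29)**2 = (267/8)**2 = 71289/64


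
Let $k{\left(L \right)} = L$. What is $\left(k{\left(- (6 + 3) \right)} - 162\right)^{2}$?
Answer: $29241$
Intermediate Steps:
$\left(k{\left(- (6 + 3) \right)} - 162\right)^{2} = \left(- (6 + 3) - 162\right)^{2} = \left(\left(-1\right) 9 - 162\right)^{2} = \left(-9 - 162\right)^{2} = \left(-171\right)^{2} = 29241$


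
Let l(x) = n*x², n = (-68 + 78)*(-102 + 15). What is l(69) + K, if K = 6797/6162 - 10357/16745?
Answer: -427389874772369/103182690 ≈ -4.1421e+6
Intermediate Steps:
K = 49995931/103182690 (K = 6797*(1/6162) - 10357*1/16745 = 6797/6162 - 10357/16745 = 49995931/103182690 ≈ 0.48454)
n = -870 (n = 10*(-87) = -870)
l(x) = -870*x²
l(69) + K = -870*69² + 49995931/103182690 = -870*4761 + 49995931/103182690 = -4142070 + 49995931/103182690 = -427389874772369/103182690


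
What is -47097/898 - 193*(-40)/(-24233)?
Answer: -1148234161/21761234 ≈ -52.765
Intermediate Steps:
-47097/898 - 193*(-40)/(-24233) = -47097*1/898 + 7720*(-1/24233) = -47097/898 - 7720/24233 = -1148234161/21761234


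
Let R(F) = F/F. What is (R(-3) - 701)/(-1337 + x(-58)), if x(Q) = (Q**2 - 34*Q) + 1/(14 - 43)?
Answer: -2030/11597 ≈ -0.17505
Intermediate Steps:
x(Q) = -1/29 + Q**2 - 34*Q (x(Q) = (Q**2 - 34*Q) + 1/(-29) = (Q**2 - 34*Q) - 1/29 = -1/29 + Q**2 - 34*Q)
R(F) = 1
(R(-3) - 701)/(-1337 + x(-58)) = (1 - 701)/(-1337 + (-1/29 + (-58)**2 - 34*(-58))) = -700/(-1337 + (-1/29 + 3364 + 1972)) = -700/(-1337 + 154743/29) = -700/115970/29 = -700*29/115970 = -2030/11597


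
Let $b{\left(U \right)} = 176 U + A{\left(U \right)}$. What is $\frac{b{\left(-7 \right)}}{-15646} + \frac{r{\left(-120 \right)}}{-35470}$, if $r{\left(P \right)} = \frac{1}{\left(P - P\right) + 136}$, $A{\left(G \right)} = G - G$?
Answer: $\frac{2971526897}{37737526160} \approx 0.078742$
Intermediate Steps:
$A{\left(G \right)} = 0$
$b{\left(U \right)} = 176 U$ ($b{\left(U \right)} = 176 U + 0 = 176 U$)
$r{\left(P \right)} = \frac{1}{136}$ ($r{\left(P \right)} = \frac{1}{0 + 136} = \frac{1}{136}$)
$\frac{b{\left(-7 \right)}}{-15646} + \frac{r{\left(-120 \right)}}{-35470} = \frac{176 \left(-7\right)}{-15646} + \frac{1}{136 \left(-35470\right)} = \left(-1232\right) \left(- \frac{1}{15646}\right) + \frac{1}{136} \left(- \frac{1}{35470}\right) = \frac{616}{7823} - \frac{1}{4823920} = \frac{2971526897}{37737526160}$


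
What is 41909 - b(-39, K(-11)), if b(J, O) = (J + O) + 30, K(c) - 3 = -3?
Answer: 41918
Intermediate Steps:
K(c) = 0 (K(c) = 3 - 3 = 0)
b(J, O) = 30 + J + O
41909 - b(-39, K(-11)) = 41909 - (30 - 39 + 0) = 41909 - 1*(-9) = 41909 + 9 = 41918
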